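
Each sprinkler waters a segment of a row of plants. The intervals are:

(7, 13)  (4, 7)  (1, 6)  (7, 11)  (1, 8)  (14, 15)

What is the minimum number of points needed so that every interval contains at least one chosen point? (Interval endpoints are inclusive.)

3

Sorted: [1,6] [4,7] [1,8] [7,11] [7,13] [14,15]
{[1,6],[4,7],[1,8]} hit by 6; {[7,11],[7,13]} hit by 11; {[14,15]} hit by 15.
Points: 6, 11, 15 (3 total).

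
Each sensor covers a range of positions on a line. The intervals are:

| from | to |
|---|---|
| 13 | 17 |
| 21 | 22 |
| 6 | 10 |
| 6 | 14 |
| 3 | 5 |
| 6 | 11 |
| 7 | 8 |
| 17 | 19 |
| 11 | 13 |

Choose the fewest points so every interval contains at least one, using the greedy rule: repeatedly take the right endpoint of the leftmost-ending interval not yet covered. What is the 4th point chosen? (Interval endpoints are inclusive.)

Sort by right endpoint; whenever an interval is uncovered, place a point at its right end.
Sorted: [3,5] [7,8] [6,10] [6,11] [11,13] [6,14] [13,17] [17,19] [21,22]
{[3,5]} hit by 5; {[7,8],[6,10],[6,11]} hit by 8; {[11,13],[6,14],[13,17]} hit by 13; {[17,19]} hit by 19; {[21,22]} hit by 22.
Points: 5, 8, 13, 19, 22 (5 total).

19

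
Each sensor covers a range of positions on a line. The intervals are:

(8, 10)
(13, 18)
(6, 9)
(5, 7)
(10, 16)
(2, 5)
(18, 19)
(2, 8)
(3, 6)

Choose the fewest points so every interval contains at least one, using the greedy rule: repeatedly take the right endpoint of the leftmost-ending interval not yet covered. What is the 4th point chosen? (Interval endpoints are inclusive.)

Process intervals by earliest right end; each time one isn't hit yet, stab at its right endpoint.
Sorted: [2,5] [3,6] [5,7] [2,8] [6,9] [8,10] [10,16] [13,18] [18,19]
{[2,5],[3,6],[5,7],[2,8]} hit by 5; {[6,9],[8,10]} hit by 9; {[10,16],[13,18]} hit by 16; {[18,19]} hit by 19.
Points: 5, 9, 16, 19 (4 total).

19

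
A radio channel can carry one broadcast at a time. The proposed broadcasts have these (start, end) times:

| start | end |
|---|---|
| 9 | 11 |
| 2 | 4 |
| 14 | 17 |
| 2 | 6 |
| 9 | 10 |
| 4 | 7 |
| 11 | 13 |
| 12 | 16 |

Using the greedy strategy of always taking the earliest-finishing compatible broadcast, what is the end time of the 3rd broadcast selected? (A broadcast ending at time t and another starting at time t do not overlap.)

10

Sorted by end: (2,4)  (2,6)  (4,7)  (9,10)  (9,11)  (11,13)  (12,16)  (14,17)
take (2,4); skip (2,6); take (4,7); take (9,10); take (11,13); skip (12,16); take (14,17).
Selected: (2,4) (4,7) (9,10) (11,13) (14,17)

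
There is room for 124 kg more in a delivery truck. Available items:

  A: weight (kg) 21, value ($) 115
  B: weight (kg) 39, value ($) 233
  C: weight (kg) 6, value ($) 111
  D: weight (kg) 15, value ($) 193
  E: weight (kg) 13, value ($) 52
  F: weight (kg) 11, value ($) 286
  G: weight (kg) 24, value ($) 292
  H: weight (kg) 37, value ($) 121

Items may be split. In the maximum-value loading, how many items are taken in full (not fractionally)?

6

Greedy by value/weight ratio, highest first.
Order: F (286/11=26.00) > C (111/6=18.50) > D (193/15=12.87) > G (292/24=12.17) > B (233/39=5.97) > A (115/21=5.48) > E (52/13=4.00) > H (121/37=3.27)
Fill: take F (11 @ 286) → take C (6 @ 111) → take D (15 @ 193) → take G (24 @ 292) → take B (39 @ 233) → take A (21 @ 115) → take 8/13 of E → 32.00; 124/124 used.
6 item(s) taken whole; one partial (take 8/13 of E).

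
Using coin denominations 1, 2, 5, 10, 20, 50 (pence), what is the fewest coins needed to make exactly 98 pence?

6

98 − 1×50→48 − 2×20→8 − 1×5→3 − 1×2→1 − 1×1→0
Total coins = 1 + 2 + 1 + 1 + 1 = 6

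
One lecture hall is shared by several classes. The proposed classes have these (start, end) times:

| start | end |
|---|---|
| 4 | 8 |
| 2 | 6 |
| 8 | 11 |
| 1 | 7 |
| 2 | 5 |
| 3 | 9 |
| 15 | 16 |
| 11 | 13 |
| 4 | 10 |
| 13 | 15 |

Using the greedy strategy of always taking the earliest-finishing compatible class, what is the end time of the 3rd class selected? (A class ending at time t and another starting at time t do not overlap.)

13

Order by finish time; keep every interval that doesn't clash with the previous kept one.
Sorted by end: (2,5)  (2,6)  (1,7)  (4,8)  (3,9)  (4,10)  (8,11)  (11,13)  (13,15)  (15,16)
take (2,5); skip (2,6); skip (4,8); skip (4,10); take (8,11); take (11,13); take (13,15); take (15,16).
Selected: (2,5) (8,11) (11,13) (13,15) (15,16)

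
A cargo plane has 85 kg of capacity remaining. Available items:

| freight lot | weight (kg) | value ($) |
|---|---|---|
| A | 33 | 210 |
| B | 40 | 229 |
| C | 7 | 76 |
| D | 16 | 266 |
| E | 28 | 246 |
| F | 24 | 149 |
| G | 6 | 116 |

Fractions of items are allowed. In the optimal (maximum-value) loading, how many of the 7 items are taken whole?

Greedy by value/weight ratio, highest first.
Order: G (116/6=19.33) > D (266/16=16.62) > C (76/7=10.86) > E (246/28=8.79) > A (210/33=6.36) > F (149/24=6.21) > B (229/40=5.72)
Fill: take G (6 @ 116) → take D (16 @ 266) → take C (7 @ 76) → take E (28 @ 246) → take 28/33 of A → 178.18; 85/85 used.
4 item(s) taken whole; one partial (take 28/33 of A).

4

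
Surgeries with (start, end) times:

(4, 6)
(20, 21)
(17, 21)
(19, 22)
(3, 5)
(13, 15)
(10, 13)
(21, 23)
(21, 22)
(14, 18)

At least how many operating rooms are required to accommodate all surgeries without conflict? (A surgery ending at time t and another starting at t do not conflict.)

Count concurrent intervals with a sweep; the peak is the room count.
Events (time:±→running): 3:+→1 4:+→2 5:-→1 6:-→0 10:+→1 13:-→0 13:+→1 14:+→2 15:-→1 17:+→2 18:-→1 19:+→2 20:+→3 … peak 3.

3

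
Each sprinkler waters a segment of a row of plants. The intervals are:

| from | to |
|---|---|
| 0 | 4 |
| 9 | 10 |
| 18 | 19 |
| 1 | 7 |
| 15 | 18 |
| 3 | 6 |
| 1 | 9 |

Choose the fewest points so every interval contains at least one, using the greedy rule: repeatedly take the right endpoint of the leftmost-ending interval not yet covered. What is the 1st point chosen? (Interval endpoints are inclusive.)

Sort by right endpoint; whenever an interval is uncovered, place a point at its right end.
By right end: [0,4]  [3,6]  [1,7]  [1,9]  [9,10]  [15,18]  [18,19]
[0,4] uncovered → point at 4; [9,10] uncovered → point at 10; [15,18] uncovered → point at 18.
Points: 4, 10, 18 (3 total).

4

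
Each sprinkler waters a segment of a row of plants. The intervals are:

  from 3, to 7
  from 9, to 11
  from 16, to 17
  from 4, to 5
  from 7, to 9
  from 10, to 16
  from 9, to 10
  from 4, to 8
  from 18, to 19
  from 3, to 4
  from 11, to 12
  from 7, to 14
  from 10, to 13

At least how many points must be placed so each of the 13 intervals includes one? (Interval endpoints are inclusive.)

By right end: [3,4]  [4,5]  [3,7]  [4,8]  [7,9]  [9,10]  [9,11]  [11,12]  [10,13]  [7,14]  [10,16]  [16,17]  [18,19]
[3,4] uncovered → point at 4; [7,9] uncovered → point at 9; [11,12] uncovered → point at 12; [16,17] uncovered → point at 17; [18,19] uncovered → point at 19.
Points: 4, 9, 12, 17, 19 (5 total).

5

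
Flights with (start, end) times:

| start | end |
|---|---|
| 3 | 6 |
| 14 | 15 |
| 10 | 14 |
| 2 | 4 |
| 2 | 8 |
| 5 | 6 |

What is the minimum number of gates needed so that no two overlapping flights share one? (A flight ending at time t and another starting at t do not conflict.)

3

The answer is the maximum number of intervals overlapping at any instant.
starts: [2, 2, 3, 5, 10, 14]
ends:   [4, 6, 6, 8, 14, 15]
s2→1 s2→2 s3→3  — peak 3.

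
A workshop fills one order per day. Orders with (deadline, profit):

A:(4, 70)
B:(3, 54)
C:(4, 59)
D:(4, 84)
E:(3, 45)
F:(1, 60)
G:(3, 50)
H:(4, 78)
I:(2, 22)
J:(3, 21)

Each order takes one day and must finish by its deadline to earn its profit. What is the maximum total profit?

Take jobs in profit order; each goes to the latest open slot no later than its deadline.
Profit order: D=84 H=78 A=70 F=60 C=59 B=54 G=50 E=45 I=22 J=21
Assign: D→slot 4, H→slot 3, A→slot 2, F→slot 1, C skipped, B skipped, G skipped, E skipped, I skipped, J skipped.
Slots: [1:F] [2:A] [3:H] [4:D]
Profit = 60 + 70 + 78 + 84 = 292

292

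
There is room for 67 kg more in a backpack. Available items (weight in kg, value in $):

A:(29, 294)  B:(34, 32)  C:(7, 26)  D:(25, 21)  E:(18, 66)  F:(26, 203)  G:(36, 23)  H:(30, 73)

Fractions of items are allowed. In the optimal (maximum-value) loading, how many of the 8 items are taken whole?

3

Greedy by value/weight ratio, highest first.
Ratios (sorted): A 10.14, F 7.81, C 3.71, E 3.67, H 2.43, B 0.94, D 0.84, G 0.64
take A (29 @ 294); take F (26 @ 203); take C (7 @ 26); take 5/18 of E → 18.33. Capacity used 67/67.
3 item(s) taken whole; one partial (take 5/18 of E).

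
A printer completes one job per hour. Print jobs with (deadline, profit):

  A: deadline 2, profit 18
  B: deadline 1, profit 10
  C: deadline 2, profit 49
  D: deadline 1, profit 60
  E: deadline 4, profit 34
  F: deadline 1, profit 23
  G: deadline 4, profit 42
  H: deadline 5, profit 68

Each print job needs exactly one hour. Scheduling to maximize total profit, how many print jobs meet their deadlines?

Sort by profit descending; place each in the latest free slot ≤ its deadline.
Profit order: H=68 D=60 C=49 G=42 E=34 F=23 A=18 B=10
Assign: H→slot 5, D→slot 1, C→slot 2, G→slot 4, E→slot 3, F skipped, A skipped, B skipped.
Slots: [1:D] [2:C] [3:E] [4:G] [5:H]
5 of 8 scheduled.

5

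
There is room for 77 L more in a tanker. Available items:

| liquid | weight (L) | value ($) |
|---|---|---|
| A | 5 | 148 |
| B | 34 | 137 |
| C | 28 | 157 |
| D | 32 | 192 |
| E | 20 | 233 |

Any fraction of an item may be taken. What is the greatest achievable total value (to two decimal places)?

685.14

Order: A (148/5=29.60) > E (233/20=11.65) > D (192/32=6.00) > C (157/28=5.61) > B (137/34=4.03)
Fill: take A (5 @ 148) → take E (20 @ 233) → take D (32 @ 192) → take 20/28 of C → 112.14; 77/77 used.
Total value = 685.14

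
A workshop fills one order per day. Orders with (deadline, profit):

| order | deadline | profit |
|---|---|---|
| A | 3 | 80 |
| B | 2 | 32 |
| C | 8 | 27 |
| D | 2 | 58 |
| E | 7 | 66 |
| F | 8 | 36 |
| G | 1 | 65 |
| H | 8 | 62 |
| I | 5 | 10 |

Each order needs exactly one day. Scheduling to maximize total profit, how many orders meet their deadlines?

8

Profit order: A=80 E=66 G=65 H=62 D=58 F=36 B=32 C=27 I=10
Assign: A→slot 3, E→slot 7, G→slot 1, H→slot 8, D→slot 2, F→slot 6, B skipped, C→slot 5, I→slot 4.
Slots: [1:G] [2:D] [3:A] [4:I] [5:C] [6:F] [7:E] [8:H]
8 of 9 scheduled.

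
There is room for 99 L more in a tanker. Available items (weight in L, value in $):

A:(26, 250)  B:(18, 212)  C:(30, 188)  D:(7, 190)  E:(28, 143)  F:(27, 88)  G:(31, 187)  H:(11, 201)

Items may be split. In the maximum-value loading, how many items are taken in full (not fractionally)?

Greedy by value/weight ratio, highest first.
Order: D (190/7=27.14) > H (201/11=18.27) > B (212/18=11.78) > A (250/26=9.62) > C (188/30=6.27) > G (187/31=6.03) > E (143/28=5.11) > F (88/27=3.26)
Fill: take D (7 @ 190) → take H (11 @ 201) → take B (18 @ 212) → take A (26 @ 250) → take C (30 @ 188) → take 7/31 of G → 42.23; 99/99 used.
5 item(s) taken whole; one partial (take 7/31 of G).

5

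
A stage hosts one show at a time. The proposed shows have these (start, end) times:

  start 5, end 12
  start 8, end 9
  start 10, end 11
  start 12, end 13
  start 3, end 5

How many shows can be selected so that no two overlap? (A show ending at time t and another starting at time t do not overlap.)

Greedy by earliest finish: after sorting by end time, pick each interval compatible with the last pick.
Sorted by end: (3,5)  (8,9)  (10,11)  (5,12)  (12,13)
take (3,5); take (8,9); take (10,11); skip (5,12); take (12,13).
Selected 4 shows.

4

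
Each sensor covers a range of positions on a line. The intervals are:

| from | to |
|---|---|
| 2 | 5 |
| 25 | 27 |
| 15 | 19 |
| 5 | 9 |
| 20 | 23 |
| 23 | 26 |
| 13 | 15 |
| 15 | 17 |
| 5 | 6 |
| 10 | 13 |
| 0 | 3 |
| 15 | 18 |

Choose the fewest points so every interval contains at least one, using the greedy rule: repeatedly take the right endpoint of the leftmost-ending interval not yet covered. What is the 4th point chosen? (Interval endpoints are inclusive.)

17

By right end: [0,3]  [2,5]  [5,6]  [5,9]  [10,13]  [13,15]  [15,17]  [15,18]  [15,19]  [20,23]  [23,26]  [25,27]
[0,3] uncovered → point at 3; [5,6] uncovered → point at 6; [10,13] uncovered → point at 13; [15,17] uncovered → point at 17; [20,23] uncovered → point at 23; [25,27] uncovered → point at 27.
Points: 3, 6, 13, 17, 23, 27 (6 total).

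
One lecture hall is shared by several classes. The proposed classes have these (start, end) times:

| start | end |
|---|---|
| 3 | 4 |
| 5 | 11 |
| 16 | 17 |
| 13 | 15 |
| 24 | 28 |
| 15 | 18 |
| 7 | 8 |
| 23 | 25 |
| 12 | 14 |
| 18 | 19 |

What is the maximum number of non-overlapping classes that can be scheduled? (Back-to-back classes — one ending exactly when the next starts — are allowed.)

6

Greedy by earliest finish: after sorting by end time, pick each interval compatible with the last pick.
Sorted by end: (3,4)  (7,8)  (5,11)  (12,14)  (13,15)  (16,17)  (15,18)  (18,19)  (23,25)  (24,28)
take (3,4); take (7,8); skip (5,11); take (12,14); take (16,17); skip (15,18); take (18,19); take (23,25); skip (24,28).
Selected 6 classes.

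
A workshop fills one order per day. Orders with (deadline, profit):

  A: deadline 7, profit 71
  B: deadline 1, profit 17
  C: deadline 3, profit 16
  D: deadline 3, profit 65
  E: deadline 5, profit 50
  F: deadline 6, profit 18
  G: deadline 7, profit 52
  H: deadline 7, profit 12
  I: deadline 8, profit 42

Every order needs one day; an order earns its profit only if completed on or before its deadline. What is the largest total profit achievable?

Sort by profit descending; place each in the latest free slot ≤ its deadline.
Profit order: A=71 D=65 G=52 E=50 I=42 F=18 B=17 C=16 H=12
Assign: A→slot 7, D→slot 3, G→slot 6, E→slot 5, I→slot 8, F→slot 4, B→slot 1, C→slot 2, H skipped.
Slots: [1:B] [2:C] [3:D] [4:F] [5:E] [6:G] [7:A] [8:I]
Profit = 17 + 16 + 65 + 18 + 50 + 52 + 71 + 42 = 331

331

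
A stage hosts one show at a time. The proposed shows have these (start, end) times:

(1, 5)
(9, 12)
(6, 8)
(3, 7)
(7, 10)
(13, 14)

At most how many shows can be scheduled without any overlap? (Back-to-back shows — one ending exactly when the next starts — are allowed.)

Sorted by end: (1,5)  (3,7)  (6,8)  (7,10)  (9,12)  (13,14)
take (1,5); skip (3,7); take (6,8); take (9,12); take (13,14).
Selected 4 shows.

4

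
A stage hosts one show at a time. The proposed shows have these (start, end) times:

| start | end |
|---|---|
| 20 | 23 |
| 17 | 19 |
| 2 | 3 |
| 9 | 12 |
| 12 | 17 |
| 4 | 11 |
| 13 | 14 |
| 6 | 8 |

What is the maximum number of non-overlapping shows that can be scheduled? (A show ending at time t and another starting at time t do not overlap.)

6

Sorted by end: (2,3)  (6,8)  (4,11)  (9,12)  (13,14)  (12,17)  (17,19)  (20,23)
take (2,3); take (6,8); take (9,12); take (13,14); skip (12,17); take (17,19); take (20,23).
Selected 6 shows.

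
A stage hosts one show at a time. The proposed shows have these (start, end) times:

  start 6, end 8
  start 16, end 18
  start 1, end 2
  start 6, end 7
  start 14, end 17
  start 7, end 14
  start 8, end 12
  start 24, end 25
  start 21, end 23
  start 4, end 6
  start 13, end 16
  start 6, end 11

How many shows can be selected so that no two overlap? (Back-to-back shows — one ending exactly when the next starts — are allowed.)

8

Greedy by earliest finish: after sorting by end time, pick each interval compatible with the last pick.
Sorted by end: (1,2)  (4,6)  (6,7)  (6,8)  (6,11)  (8,12)  (7,14)  (13,16)  (14,17)  (16,18)  (21,23)  (24,25)
take (1,2); take (4,6); take (6,7); take (8,12); take (13,16); take (16,18); take (21,23); take (24,25).
Selected 8 shows.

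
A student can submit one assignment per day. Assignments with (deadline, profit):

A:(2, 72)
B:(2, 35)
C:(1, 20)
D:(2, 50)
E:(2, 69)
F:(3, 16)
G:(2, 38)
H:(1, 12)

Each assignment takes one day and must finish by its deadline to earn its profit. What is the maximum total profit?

By profit: A(d2,72), E(d2,69), D(d2,50), G(d2,38), B(d2,35), C(d1,20), F(d3,16), H(d1,12)
A→slot 2; E→slot 1; D skipped; G skipped; B skipped; C skipped; F→slot 3; H skipped.
Profit = 69 + 72 + 16 = 157

157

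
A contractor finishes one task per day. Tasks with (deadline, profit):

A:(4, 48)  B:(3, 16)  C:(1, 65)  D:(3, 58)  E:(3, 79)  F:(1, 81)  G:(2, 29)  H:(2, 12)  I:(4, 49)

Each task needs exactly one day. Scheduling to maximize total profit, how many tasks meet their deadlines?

4

Sort by profit descending; place each in the latest free slot ≤ its deadline.
By profit: F(d1,81), E(d3,79), C(d1,65), D(d3,58), I(d4,49), A(d4,48), G(d2,29), B(d3,16), H(d2,12)
F→slot 1; E→slot 3; C skipped; D→slot 2; I→slot 4; A skipped; G skipped; B skipped; H skipped.
4 of 9 scheduled.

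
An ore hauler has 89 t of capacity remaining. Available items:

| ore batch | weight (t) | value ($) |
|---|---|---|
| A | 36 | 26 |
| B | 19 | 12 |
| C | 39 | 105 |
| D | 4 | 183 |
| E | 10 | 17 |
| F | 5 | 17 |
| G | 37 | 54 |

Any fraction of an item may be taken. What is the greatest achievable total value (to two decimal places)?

Order: D (183/4=45.75) > F (17/5=3.40) > C (105/39=2.69) > E (17/10=1.70) > G (54/37=1.46) > A (26/36=0.72) > B (12/19=0.63)
Fill: take D (4 @ 183) → take F (5 @ 17) → take C (39 @ 105) → take E (10 @ 17) → take 31/37 of G → 45.24; 89/89 used.
Total value = 367.24

367.24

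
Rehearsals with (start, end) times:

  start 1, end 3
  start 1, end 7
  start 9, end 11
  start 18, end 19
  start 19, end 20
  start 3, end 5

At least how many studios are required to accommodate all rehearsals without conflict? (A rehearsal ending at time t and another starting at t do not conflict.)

2

Count concurrent intervals with a sweep; the peak is the room count.
Events (time:±→running): 1:+→1 1:+→2 … peak 2.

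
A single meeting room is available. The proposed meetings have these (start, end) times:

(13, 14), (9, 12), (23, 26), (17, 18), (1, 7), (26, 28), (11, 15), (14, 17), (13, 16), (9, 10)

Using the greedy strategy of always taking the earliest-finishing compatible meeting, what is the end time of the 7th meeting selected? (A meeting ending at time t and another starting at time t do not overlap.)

28

Sort by end time and greedily take each interval whose start is ≥ the last chosen end.
Sorted by end: (1,7)  (9,10)  (9,12)  (13,14)  (11,15)  (13,16)  (14,17)  (17,18)  (23,26)  (26,28)
take (1,7); take (9,10); take (13,14); skip (13,16); take (14,17); take (17,18); take (23,26); take (26,28).
Selected: (1,7) (9,10) (13,14) (14,17) (17,18) (23,26) (26,28)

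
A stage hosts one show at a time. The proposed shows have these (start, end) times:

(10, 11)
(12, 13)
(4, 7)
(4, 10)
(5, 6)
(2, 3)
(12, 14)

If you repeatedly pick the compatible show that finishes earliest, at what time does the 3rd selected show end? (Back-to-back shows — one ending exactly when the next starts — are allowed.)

11

Order by finish time; keep every interval that doesn't clash with the previous kept one.
By end time: (2,3), (5,6), (4,7), (4,10), (10,11), (12,13), (12,14).
Pick (2,3); next start ≥ 3 → (5,6); next start ≥ 6 → (10,11); next start ≥ 11 → (12,13).
Selected: (2,3) (5,6) (10,11) (12,13)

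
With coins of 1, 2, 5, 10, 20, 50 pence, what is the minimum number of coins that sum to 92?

4

Use the largest denomination that fits, subtract, and repeat.
92 − 1×50→42 − 2×20→2 − 1×2→0
Total coins = 1 + 2 + 1 = 4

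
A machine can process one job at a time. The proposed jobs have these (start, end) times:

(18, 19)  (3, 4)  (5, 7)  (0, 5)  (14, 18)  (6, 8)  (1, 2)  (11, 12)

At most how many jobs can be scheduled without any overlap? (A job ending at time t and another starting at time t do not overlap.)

6

Sort by end time and greedily take each interval whose start is ≥ the last chosen end.
Sorted by end: (1,2)  (3,4)  (0,5)  (5,7)  (6,8)  (11,12)  (14,18)  (18,19)
take (1,2); take (3,4); skip (0,5); take (5,7); take (11,12); take (14,18); take (18,19).
Selected 6 jobs.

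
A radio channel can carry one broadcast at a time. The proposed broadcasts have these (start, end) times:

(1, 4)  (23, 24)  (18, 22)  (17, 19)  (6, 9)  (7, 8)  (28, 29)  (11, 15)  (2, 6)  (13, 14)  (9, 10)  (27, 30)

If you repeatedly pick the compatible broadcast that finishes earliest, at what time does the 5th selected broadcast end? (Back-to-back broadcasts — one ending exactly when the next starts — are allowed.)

By end time: (1,4), (2,6), (7,8), (6,9), (9,10), (13,14), (11,15), (17,19), (18,22), (23,24), (28,29), (27,30).
Pick (1,4); next start ≥ 4 → (7,8); next start ≥ 8 → (9,10); next start ≥ 10 → (13,14); next start ≥ 14 → (17,19); next start ≥ 19 → (23,24); next start ≥ 24 → (28,29).
Selected: (1,4) (7,8) (9,10) (13,14) (17,19) (23,24) (28,29)

19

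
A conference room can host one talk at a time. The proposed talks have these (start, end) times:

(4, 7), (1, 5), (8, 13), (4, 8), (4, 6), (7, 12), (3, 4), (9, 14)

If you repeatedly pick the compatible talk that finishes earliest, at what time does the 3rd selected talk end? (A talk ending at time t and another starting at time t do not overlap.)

Sort by end time and greedily take each interval whose start is ≥ the last chosen end.
Sorted by end: (3,4)  (1,5)  (4,6)  (4,7)  (4,8)  (7,12)  (8,13)  (9,14)
take (3,4); take (4,6); take (7,12); skip (9,14).
Selected: (3,4) (4,6) (7,12)

12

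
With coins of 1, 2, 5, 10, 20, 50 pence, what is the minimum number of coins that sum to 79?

5

Use the largest denomination that fits, subtract, and repeat.
79 − 1×50→29 − 1×20→9 − 1×5→4 − 2×2→0
Total coins = 1 + 1 + 1 + 2 = 5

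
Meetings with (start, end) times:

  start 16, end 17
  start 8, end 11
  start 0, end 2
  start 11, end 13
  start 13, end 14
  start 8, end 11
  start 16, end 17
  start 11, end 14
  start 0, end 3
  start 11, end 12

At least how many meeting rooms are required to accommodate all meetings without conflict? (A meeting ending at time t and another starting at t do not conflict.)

The answer is the maximum number of intervals overlapping at any instant.
starts: [0, 0, 8, 8, 11, 11, 11, 13, 16, 16]
ends:   [2, 3, 11, 11, 12, 13, 14, 14, 17, 17]
s0→1 s0→2 e2→1 e3→0 s8→1 s8→2 e11→1 e11→0 s11→1 s11→2 s11→3  — peak 3.

3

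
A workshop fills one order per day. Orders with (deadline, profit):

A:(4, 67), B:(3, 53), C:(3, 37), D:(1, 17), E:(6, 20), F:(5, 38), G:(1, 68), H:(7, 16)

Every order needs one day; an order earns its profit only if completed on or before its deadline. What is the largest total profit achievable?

By profit: G(d1,68), A(d4,67), B(d3,53), F(d5,38), C(d3,37), E(d6,20), D(d1,17), H(d7,16)
G→slot 1; A→slot 4; B→slot 3; F→slot 5; C→slot 2; E→slot 6; D skipped; H→slot 7.
Profit = 68 + 37 + 53 + 67 + 38 + 20 + 16 = 299

299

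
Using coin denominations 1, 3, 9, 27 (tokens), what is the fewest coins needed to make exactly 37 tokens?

37 = 1×27 + 1×9 + 1×1
Total coins = 1 + 1 + 1 = 3

3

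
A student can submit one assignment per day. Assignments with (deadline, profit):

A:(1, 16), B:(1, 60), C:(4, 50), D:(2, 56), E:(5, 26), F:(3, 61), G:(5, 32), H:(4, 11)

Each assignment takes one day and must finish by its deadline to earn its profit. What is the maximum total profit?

Sort by profit descending; place each in the latest free slot ≤ its deadline.
Profit order: F=61 B=60 D=56 C=50 G=32 E=26 A=16 H=11
Assign: F→slot 3, B→slot 1, D→slot 2, C→slot 4, G→slot 5, E skipped, A skipped, H skipped.
Slots: [1:B] [2:D] [3:F] [4:C] [5:G]
Profit = 60 + 56 + 61 + 50 + 32 = 259

259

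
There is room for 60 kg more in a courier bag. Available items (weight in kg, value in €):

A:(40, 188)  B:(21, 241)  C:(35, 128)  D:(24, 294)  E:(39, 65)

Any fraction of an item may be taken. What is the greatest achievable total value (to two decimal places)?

Sort by value per unit weight and fill in that order.
Ratios (sorted): D 12.25, B 11.48, A 4.70, C 3.66, E 1.67
take D (24 @ 294); take B (21 @ 241); take 15/40 of A → 70.50. Capacity used 60/60.
Total value = 605.50

605.50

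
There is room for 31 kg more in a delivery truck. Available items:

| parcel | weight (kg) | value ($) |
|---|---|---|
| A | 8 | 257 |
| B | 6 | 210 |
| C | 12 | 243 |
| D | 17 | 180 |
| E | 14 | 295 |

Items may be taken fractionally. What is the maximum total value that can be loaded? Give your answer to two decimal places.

822.75

Ratios (sorted): B 35.00, A 32.12, E 21.07, C 20.25, D 10.59
take B (6 @ 210); take A (8 @ 257); take E (14 @ 295); take 3/12 of C → 60.75. Capacity used 31/31.
Total value = 822.75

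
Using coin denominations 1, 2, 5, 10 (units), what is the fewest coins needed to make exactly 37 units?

5

Greedy: take as many of the largest coin as possible, then repeat with the remainder.
37 = 3×10 + 1×5 + 1×2
Total coins = 3 + 1 + 1 = 5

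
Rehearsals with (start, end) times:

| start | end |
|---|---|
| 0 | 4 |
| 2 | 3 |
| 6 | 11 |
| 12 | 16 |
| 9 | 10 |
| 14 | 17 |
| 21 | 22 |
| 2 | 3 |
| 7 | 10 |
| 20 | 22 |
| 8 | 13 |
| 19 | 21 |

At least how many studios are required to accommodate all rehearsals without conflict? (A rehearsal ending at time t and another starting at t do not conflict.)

The answer is the maximum number of intervals overlapping at any instant.
starts: [0, 2, 2, 6, 7, 8, 9, 12, 14, 19, 20, 21]
ends:   [3, 3, 4, 10, 10, 11, 13, 16, 17, 21, 22, 22]
s0→1 s2→2 s2→3 e3→2 e3→1 e4→0 s6→1 s7→2 s8→3 s9→4  — peak 4.

4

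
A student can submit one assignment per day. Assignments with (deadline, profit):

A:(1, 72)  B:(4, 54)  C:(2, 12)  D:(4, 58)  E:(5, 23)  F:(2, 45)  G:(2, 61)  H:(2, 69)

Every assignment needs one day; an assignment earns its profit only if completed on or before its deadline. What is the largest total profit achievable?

276

Take jobs in profit order; each goes to the latest open slot no later than its deadline.
By profit: A(d1,72), H(d2,69), G(d2,61), D(d4,58), B(d4,54), F(d2,45), E(d5,23), C(d2,12)
A→slot 1; H→slot 2; G skipped; D→slot 4; B→slot 3; F skipped; E→slot 5; C skipped.
Profit = 72 + 69 + 54 + 58 + 23 = 276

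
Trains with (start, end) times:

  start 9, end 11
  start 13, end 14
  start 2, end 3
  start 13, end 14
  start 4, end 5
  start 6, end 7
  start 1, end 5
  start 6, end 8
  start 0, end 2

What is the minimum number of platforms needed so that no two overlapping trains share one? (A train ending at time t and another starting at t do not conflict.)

Events (time:±→running): 0:+→1 1:+→2 … peak 2.

2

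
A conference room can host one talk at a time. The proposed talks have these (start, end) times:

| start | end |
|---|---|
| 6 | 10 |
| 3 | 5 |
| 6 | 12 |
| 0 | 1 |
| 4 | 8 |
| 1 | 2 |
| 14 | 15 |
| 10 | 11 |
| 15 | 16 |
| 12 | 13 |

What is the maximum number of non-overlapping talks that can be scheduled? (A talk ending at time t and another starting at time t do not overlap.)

8

Sort by end time and greedily take each interval whose start is ≥ the last chosen end.
Sorted by end: (0,1)  (1,2)  (3,5)  (4,8)  (6,10)  (10,11)  (6,12)  (12,13)  (14,15)  (15,16)
take (0,1); take (1,2); take (3,5); skip (4,8); take (6,10); take (10,11); skip (6,12); take (12,13); take (14,15); take (15,16).
Selected 8 talks.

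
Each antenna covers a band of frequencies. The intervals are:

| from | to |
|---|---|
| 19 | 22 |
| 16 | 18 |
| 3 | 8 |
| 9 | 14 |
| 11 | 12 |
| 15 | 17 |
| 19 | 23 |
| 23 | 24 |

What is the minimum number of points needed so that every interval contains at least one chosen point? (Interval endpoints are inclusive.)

Process intervals by earliest right end; each time one isn't hit yet, stab at its right endpoint.
By right end: [3,8]  [11,12]  [9,14]  [15,17]  [16,18]  [19,22]  [19,23]  [23,24]
[3,8] uncovered → point at 8; [11,12] uncovered → point at 12; [15,17] uncovered → point at 17; [19,22] uncovered → point at 22; [23,24] uncovered → point at 24.
Points: 8, 12, 17, 22, 24 (5 total).

5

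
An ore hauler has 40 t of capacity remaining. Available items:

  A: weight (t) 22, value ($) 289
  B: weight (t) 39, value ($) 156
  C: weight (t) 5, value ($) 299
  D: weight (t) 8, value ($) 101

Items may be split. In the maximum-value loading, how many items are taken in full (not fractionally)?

Sort by value per unit weight and fill in that order.
Order: C (299/5=59.80) > A (289/22=13.14) > D (101/8=12.62) > B (156/39=4.00)
Fill: take C (5 @ 299) → take A (22 @ 289) → take D (8 @ 101) → take 5/39 of B → 20.00; 40/40 used.
3 item(s) taken whole; one partial (take 5/39 of B).

3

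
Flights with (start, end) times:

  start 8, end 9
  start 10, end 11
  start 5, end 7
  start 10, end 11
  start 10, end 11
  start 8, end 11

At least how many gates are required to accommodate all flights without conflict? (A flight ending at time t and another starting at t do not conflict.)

4

starts: [5, 8, 8, 10, 10, 10]
ends:   [7, 9, 11, 11, 11, 11]
s5→1 e7→0 s8→1 s8→2 e9→1 s10→2 s10→3 s10→4  — peak 4.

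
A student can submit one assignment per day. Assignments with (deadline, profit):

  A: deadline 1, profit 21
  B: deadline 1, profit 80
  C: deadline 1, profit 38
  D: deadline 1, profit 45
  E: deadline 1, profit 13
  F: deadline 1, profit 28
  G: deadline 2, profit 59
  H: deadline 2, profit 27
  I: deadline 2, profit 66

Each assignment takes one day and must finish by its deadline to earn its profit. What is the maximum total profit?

Sort by profit descending; place each in the latest free slot ≤ its deadline.
Profit order: B=80 I=66 G=59 D=45 C=38 F=28 H=27 A=21 E=13
Assign: B→slot 1, I→slot 2, G skipped, D skipped, C skipped, F skipped, H skipped, A skipped, E skipped.
Slots: [1:B] [2:I]
Profit = 80 + 66 = 146

146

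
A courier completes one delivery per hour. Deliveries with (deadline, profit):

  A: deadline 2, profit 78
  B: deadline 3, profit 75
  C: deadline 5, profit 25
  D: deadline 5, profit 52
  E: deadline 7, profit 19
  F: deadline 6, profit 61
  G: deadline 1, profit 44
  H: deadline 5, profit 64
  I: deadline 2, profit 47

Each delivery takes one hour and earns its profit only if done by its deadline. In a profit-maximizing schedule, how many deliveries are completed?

By profit: A(d2,78), B(d3,75), H(d5,64), F(d6,61), D(d5,52), I(d2,47), G(d1,44), C(d5,25), E(d7,19)
A→slot 2; B→slot 3; H→slot 5; F→slot 6; D→slot 4; I→slot 1; G skipped; C skipped; E→slot 7.
7 of 9 scheduled.

7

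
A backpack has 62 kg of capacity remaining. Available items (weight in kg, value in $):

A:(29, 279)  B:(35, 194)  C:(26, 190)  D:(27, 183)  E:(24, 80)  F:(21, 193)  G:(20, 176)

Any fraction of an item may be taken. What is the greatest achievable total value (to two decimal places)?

Greedy by value/weight ratio, highest first.
Order: A (279/29=9.62) > F (193/21=9.19) > G (176/20=8.80) > C (190/26=7.31) > D (183/27=6.78) > B (194/35=5.54) > E (80/24=3.33)
Fill: take A (29 @ 279) → take F (21 @ 193) → take 12/20 of G → 105.60; 62/62 used.
Total value = 577.60

577.60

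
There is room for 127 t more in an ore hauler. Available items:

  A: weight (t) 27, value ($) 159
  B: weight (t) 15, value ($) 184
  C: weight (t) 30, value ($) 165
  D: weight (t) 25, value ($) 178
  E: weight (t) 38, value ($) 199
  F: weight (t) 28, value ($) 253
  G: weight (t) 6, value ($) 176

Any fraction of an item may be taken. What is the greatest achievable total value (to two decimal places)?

Greedy by value/weight ratio, highest first.
Order: G (176/6=29.33) > B (184/15=12.27) > F (253/28=9.04) > D (178/25=7.12) > A (159/27=5.89) > C (165/30=5.50) > E (199/38=5.24)
Fill: take G (6 @ 176) → take B (15 @ 184) → take F (28 @ 253) → take D (25 @ 178) → take A (27 @ 159) → take 26/30 of C → 143.00; 127/127 used.
Total value = 1093.00

1093.00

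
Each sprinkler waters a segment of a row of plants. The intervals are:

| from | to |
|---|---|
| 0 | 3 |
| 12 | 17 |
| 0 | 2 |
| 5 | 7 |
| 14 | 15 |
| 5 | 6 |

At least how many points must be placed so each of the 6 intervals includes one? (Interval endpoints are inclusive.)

3

Process intervals by earliest right end; each time one isn't hit yet, stab at its right endpoint.
Sorted: [0,2] [0,3] [5,6] [5,7] [14,15] [12,17]
{[0,2],[0,3]} hit by 2; {[5,6],[5,7]} hit by 6; {[14,15],[12,17]} hit by 15.
Points: 2, 6, 15 (3 total).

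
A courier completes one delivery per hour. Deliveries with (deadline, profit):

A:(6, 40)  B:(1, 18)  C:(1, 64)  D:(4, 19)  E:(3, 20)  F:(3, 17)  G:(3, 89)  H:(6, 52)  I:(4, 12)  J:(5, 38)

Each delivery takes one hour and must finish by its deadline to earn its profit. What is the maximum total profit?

303

By profit: G(d3,89), C(d1,64), H(d6,52), A(d6,40), J(d5,38), E(d3,20), D(d4,19), B(d1,18), F(d3,17), I(d4,12)
G→slot 3; C→slot 1; H→slot 6; A→slot 5; J→slot 4; E→slot 2; D skipped; B skipped; F skipped; I skipped.
Profit = 64 + 20 + 89 + 38 + 40 + 52 = 303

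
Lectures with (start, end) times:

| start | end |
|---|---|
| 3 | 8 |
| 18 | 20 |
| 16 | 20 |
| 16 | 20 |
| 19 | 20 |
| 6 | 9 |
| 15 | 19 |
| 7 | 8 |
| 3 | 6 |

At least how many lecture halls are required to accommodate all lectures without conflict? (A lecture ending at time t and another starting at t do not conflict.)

The answer is the maximum number of intervals overlapping at any instant.
Events (time:±→running): 3:+→1 3:+→2 6:-→1 6:+→2 7:+→3 8:-→2 8:-→1 9:-→0 15:+→1 16:+→2 16:+→3 18:+→4 … peak 4.

4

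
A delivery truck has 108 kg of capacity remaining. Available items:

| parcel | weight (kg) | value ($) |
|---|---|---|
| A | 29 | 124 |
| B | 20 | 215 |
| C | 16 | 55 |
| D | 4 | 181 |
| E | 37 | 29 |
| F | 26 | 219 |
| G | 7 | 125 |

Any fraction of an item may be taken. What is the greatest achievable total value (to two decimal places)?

Sort by value per unit weight and fill in that order.
Order: D (181/4=45.25) > G (125/7=17.86) > B (215/20=10.75) > F (219/26=8.42) > A (124/29=4.28) > C (55/16=3.44) > E (29/37=0.78)
Fill: take D (4 @ 181) → take G (7 @ 125) → take B (20 @ 215) → take F (26 @ 219) → take A (29 @ 124) → take C (16 @ 55) → take 6/37 of E → 4.70; 108/108 used.
Total value = 923.70

923.70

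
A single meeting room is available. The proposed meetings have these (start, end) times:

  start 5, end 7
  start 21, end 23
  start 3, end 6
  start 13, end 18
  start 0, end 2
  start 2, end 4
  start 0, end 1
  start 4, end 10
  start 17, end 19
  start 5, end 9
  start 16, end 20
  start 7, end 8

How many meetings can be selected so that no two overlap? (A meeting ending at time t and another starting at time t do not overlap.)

6

By end time: (0,1), (0,2), (2,4), (3,6), (5,7), (7,8), (5,9), (4,10), (13,18), (17,19), (16,20), (21,23).
Pick (0,1); next start ≥ 1 → (2,4); next start ≥ 4 → (5,7); next start ≥ 7 → (7,8); next start ≥ 8 → (13,18); next start ≥ 18 → (21,23).
Selected 6 meetings.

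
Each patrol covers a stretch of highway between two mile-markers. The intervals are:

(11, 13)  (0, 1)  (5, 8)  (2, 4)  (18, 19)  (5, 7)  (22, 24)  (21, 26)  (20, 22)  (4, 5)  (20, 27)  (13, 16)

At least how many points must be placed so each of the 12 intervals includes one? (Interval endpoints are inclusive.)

By right end: [0,1]  [2,4]  [4,5]  [5,7]  [5,8]  [11,13]  [13,16]  [18,19]  [20,22]  [22,24]  [21,26]  [20,27]
[0,1] uncovered → point at 1; [2,4] uncovered → point at 4; [5,7] uncovered → point at 7; [11,13] uncovered → point at 13; [18,19] uncovered → point at 19; [20,22] uncovered → point at 22.
Points: 1, 4, 7, 13, 19, 22 (6 total).

6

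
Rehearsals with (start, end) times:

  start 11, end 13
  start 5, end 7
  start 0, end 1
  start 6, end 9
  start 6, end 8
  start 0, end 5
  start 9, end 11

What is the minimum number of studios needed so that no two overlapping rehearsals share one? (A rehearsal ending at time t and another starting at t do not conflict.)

3

starts: [0, 0, 5, 6, 6, 9, 11]
ends:   [1, 5, 7, 8, 9, 11, 13]
s0→1 s0→2 e1→1 e5→0 s5→1 s6→2 s6→3  — peak 3.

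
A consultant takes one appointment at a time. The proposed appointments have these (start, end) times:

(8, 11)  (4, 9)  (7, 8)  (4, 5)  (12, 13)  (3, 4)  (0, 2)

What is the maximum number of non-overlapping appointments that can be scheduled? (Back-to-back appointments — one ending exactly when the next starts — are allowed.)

6

Sorted by end: (0,2)  (3,4)  (4,5)  (7,8)  (4,9)  (8,11)  (12,13)
take (0,2); take (3,4); take (4,5); take (7,8); take (8,11); take (12,13).
Selected 6 appointments.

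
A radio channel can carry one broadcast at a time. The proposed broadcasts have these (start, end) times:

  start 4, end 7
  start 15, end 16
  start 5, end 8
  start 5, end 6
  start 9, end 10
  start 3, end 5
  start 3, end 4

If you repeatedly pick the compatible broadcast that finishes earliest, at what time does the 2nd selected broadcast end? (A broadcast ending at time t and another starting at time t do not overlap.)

6

Sorted by end: (3,4)  (3,5)  (5,6)  (4,7)  (5,8)  (9,10)  (15,16)
take (3,4); take (5,6); take (9,10); take (15,16).
Selected: (3,4) (5,6) (9,10) (15,16)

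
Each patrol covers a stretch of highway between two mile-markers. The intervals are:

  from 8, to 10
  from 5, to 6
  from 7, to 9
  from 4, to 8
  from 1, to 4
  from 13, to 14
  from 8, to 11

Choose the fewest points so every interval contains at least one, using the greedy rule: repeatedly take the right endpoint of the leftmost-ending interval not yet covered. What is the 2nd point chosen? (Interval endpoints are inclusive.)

6

Process intervals by earliest right end; each time one isn't hit yet, stab at its right endpoint.
Sorted: [1,4] [5,6] [4,8] [7,9] [8,10] [8,11] [13,14]
{[1,4]} hit by 4; {[5,6],[4,8]} hit by 6; {[7,9],[8,10],[8,11]} hit by 9; {[13,14]} hit by 14.
Points: 4, 6, 9, 14 (4 total).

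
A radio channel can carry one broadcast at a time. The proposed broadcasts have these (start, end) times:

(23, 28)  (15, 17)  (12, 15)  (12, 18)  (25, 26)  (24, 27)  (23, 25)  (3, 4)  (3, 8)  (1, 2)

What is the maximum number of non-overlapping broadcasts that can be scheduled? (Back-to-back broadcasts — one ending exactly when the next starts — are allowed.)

6

Sorted by end: (1,2)  (3,4)  (3,8)  (12,15)  (15,17)  (12,18)  (23,25)  (25,26)  (24,27)  (23,28)
take (1,2); take (3,4); take (12,15); take (15,17); skip (12,18); take (23,25); take (25,26); skip (23,28).
Selected 6 broadcasts.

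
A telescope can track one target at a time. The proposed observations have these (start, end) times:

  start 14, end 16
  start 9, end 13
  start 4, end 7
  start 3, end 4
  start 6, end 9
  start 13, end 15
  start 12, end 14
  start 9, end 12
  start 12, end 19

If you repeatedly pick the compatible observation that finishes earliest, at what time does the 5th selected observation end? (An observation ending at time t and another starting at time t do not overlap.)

16

Order by finish time; keep every interval that doesn't clash with the previous kept one.
Sorted by end: (3,4)  (4,7)  (6,9)  (9,12)  (9,13)  (12,14)  (13,15)  (14,16)  (12,19)
take (3,4); take (4,7); skip (6,9); take (9,12); take (12,14); take (14,16); skip (12,19).
Selected: (3,4) (4,7) (9,12) (12,14) (14,16)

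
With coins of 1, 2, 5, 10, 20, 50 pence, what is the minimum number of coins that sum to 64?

Use the largest denomination that fits, subtract, and repeat.
64 − 1×50→14 − 1×10→4 − 2×2→0
Total coins = 1 + 1 + 2 = 4

4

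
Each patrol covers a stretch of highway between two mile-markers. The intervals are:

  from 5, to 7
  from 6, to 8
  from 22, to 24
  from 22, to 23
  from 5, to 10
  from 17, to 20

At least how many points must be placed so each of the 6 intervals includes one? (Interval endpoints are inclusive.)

Sort by right endpoint; whenever an interval is uncovered, place a point at its right end.
Sorted: [5,7] [6,8] [5,10] [17,20] [22,23] [22,24]
{[5,7],[6,8],[5,10]} hit by 7; {[17,20]} hit by 20; {[22,23],[22,24]} hit by 23.
Points: 7, 20, 23 (3 total).

3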